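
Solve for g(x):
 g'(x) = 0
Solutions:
 g(x) = C1


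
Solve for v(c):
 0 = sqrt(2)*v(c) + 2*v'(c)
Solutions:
 v(c) = C1*exp(-sqrt(2)*c/2)


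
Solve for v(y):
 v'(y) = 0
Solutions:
 v(y) = C1


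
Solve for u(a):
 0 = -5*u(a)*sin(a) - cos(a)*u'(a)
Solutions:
 u(a) = C1*cos(a)^5


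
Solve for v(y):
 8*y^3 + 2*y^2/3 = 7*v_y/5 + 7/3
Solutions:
 v(y) = C1 + 10*y^4/7 + 10*y^3/63 - 5*y/3


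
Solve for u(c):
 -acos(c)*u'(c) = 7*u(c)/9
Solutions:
 u(c) = C1*exp(-7*Integral(1/acos(c), c)/9)


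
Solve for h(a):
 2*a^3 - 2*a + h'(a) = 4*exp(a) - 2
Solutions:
 h(a) = C1 - a^4/2 + a^2 - 2*a + 4*exp(a)


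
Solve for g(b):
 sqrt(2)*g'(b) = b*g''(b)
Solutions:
 g(b) = C1 + C2*b^(1 + sqrt(2))


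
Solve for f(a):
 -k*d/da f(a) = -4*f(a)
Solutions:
 f(a) = C1*exp(4*a/k)


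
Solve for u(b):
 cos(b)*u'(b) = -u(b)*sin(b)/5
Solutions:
 u(b) = C1*cos(b)^(1/5)


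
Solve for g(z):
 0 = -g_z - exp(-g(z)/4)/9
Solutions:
 g(z) = 4*log(C1 - z/36)


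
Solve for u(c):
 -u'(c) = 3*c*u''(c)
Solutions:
 u(c) = C1 + C2*c^(2/3)


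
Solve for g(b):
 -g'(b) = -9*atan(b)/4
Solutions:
 g(b) = C1 + 9*b*atan(b)/4 - 9*log(b^2 + 1)/8


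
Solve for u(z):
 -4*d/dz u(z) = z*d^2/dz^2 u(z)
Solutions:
 u(z) = C1 + C2/z^3


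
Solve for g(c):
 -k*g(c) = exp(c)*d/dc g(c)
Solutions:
 g(c) = C1*exp(k*exp(-c))


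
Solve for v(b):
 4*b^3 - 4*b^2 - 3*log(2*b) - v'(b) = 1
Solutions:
 v(b) = C1 + b^4 - 4*b^3/3 - 3*b*log(b) - b*log(8) + 2*b


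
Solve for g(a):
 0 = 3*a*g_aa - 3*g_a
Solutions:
 g(a) = C1 + C2*a^2


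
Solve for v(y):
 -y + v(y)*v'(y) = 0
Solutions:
 v(y) = -sqrt(C1 + y^2)
 v(y) = sqrt(C1 + y^2)


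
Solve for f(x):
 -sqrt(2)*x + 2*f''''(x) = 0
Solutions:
 f(x) = C1 + C2*x + C3*x^2 + C4*x^3 + sqrt(2)*x^5/240


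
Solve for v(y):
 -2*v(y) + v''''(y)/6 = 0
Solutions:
 v(y) = C1*exp(-sqrt(2)*3^(1/4)*y) + C2*exp(sqrt(2)*3^(1/4)*y) + C3*sin(sqrt(2)*3^(1/4)*y) + C4*cos(sqrt(2)*3^(1/4)*y)


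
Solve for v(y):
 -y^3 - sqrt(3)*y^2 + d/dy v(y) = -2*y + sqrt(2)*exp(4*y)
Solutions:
 v(y) = C1 + y^4/4 + sqrt(3)*y^3/3 - y^2 + sqrt(2)*exp(4*y)/4


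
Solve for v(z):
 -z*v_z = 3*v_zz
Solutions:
 v(z) = C1 + C2*erf(sqrt(6)*z/6)


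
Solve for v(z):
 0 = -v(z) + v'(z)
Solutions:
 v(z) = C1*exp(z)


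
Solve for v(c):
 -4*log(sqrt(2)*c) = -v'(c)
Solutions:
 v(c) = C1 + 4*c*log(c) - 4*c + c*log(4)


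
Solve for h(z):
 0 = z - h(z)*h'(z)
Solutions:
 h(z) = -sqrt(C1 + z^2)
 h(z) = sqrt(C1 + z^2)


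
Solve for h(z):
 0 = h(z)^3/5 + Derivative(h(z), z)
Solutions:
 h(z) = -sqrt(10)*sqrt(-1/(C1 - z))/2
 h(z) = sqrt(10)*sqrt(-1/(C1 - z))/2


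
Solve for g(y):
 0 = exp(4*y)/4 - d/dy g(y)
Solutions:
 g(y) = C1 + exp(4*y)/16


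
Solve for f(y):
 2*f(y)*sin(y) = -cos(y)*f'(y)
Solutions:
 f(y) = C1*cos(y)^2


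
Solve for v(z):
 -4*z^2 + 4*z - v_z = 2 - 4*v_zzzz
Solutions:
 v(z) = C1 + C4*exp(2^(1/3)*z/2) - 4*z^3/3 + 2*z^2 - 2*z + (C2*sin(2^(1/3)*sqrt(3)*z/4) + C3*cos(2^(1/3)*sqrt(3)*z/4))*exp(-2^(1/3)*z/4)


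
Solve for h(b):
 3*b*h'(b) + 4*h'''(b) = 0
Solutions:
 h(b) = C1 + Integral(C2*airyai(-6^(1/3)*b/2) + C3*airybi(-6^(1/3)*b/2), b)


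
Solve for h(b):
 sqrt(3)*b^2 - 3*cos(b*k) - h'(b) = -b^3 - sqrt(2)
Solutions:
 h(b) = C1 + b^4/4 + sqrt(3)*b^3/3 + sqrt(2)*b - 3*sin(b*k)/k


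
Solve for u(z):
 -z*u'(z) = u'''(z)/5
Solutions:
 u(z) = C1 + Integral(C2*airyai(-5^(1/3)*z) + C3*airybi(-5^(1/3)*z), z)


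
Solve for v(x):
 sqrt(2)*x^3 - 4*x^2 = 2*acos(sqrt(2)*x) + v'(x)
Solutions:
 v(x) = C1 + sqrt(2)*x^4/4 - 4*x^3/3 - 2*x*acos(sqrt(2)*x) + sqrt(2)*sqrt(1 - 2*x^2)


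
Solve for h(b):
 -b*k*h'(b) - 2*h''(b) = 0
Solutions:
 h(b) = Piecewise((-sqrt(pi)*C1*erf(b*sqrt(k)/2)/sqrt(k) - C2, (k > 0) | (k < 0)), (-C1*b - C2, True))


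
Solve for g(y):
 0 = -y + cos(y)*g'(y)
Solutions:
 g(y) = C1 + Integral(y/cos(y), y)


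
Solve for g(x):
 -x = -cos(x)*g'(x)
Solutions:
 g(x) = C1 + Integral(x/cos(x), x)


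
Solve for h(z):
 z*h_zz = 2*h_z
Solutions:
 h(z) = C1 + C2*z^3


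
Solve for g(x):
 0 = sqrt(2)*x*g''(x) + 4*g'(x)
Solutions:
 g(x) = C1 + C2*x^(1 - 2*sqrt(2))


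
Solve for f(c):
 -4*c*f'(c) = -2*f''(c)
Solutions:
 f(c) = C1 + C2*erfi(c)


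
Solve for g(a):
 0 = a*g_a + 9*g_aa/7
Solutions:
 g(a) = C1 + C2*erf(sqrt(14)*a/6)


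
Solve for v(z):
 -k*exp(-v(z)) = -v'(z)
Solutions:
 v(z) = log(C1 + k*z)


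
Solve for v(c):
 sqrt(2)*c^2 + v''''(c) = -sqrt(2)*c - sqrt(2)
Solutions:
 v(c) = C1 + C2*c + C3*c^2 + C4*c^3 - sqrt(2)*c^6/360 - sqrt(2)*c^5/120 - sqrt(2)*c^4/24


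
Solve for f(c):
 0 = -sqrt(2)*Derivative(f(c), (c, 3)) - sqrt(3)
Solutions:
 f(c) = C1 + C2*c + C3*c^2 - sqrt(6)*c^3/12


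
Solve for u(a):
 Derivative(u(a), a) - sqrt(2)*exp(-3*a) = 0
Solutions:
 u(a) = C1 - sqrt(2)*exp(-3*a)/3


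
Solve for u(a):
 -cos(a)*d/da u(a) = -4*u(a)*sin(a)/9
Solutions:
 u(a) = C1/cos(a)^(4/9)


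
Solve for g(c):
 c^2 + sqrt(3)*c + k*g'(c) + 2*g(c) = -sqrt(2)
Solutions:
 g(c) = C1*exp(-2*c/k) - c^2/2 + c*k/2 - sqrt(3)*c/2 - k^2/4 + sqrt(3)*k/4 - sqrt(2)/2


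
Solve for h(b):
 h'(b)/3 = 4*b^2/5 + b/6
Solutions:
 h(b) = C1 + 4*b^3/5 + b^2/4


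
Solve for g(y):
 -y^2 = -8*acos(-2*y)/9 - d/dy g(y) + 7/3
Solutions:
 g(y) = C1 + y^3/3 - 8*y*acos(-2*y)/9 + 7*y/3 - 4*sqrt(1 - 4*y^2)/9


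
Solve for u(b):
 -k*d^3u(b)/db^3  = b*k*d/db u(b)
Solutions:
 u(b) = C1 + Integral(C2*airyai(-b) + C3*airybi(-b), b)


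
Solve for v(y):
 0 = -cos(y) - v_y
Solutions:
 v(y) = C1 - sin(y)


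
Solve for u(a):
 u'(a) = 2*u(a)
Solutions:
 u(a) = C1*exp(2*a)


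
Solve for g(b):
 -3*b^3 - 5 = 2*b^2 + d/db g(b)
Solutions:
 g(b) = C1 - 3*b^4/4 - 2*b^3/3 - 5*b


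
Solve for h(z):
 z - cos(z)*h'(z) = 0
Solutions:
 h(z) = C1 + Integral(z/cos(z), z)


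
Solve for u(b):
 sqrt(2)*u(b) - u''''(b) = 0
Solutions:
 u(b) = C1*exp(-2^(1/8)*b) + C2*exp(2^(1/8)*b) + C3*sin(2^(1/8)*b) + C4*cos(2^(1/8)*b)


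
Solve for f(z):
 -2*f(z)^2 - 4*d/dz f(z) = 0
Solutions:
 f(z) = 2/(C1 + z)


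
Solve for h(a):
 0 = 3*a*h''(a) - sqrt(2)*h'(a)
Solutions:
 h(a) = C1 + C2*a^(sqrt(2)/3 + 1)


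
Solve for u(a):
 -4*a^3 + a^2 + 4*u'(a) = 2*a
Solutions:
 u(a) = C1 + a^4/4 - a^3/12 + a^2/4


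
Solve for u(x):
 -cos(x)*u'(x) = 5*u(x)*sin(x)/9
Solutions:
 u(x) = C1*cos(x)^(5/9)


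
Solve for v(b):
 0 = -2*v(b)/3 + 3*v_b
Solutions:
 v(b) = C1*exp(2*b/9)


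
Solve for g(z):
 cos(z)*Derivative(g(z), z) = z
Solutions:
 g(z) = C1 + Integral(z/cos(z), z)


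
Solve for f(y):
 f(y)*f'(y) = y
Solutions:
 f(y) = -sqrt(C1 + y^2)
 f(y) = sqrt(C1 + y^2)


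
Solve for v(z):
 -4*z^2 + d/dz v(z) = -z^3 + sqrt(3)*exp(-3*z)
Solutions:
 v(z) = C1 - z^4/4 + 4*z^3/3 - sqrt(3)*exp(-3*z)/3


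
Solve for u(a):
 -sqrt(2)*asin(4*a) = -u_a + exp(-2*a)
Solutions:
 u(a) = C1 + sqrt(2)*a*asin(4*a) + sqrt(2)*sqrt(1 - 16*a^2)/4 - exp(-2*a)/2


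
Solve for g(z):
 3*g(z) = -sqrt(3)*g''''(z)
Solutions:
 g(z) = (C1*sin(sqrt(2)*3^(1/8)*z/2) + C2*cos(sqrt(2)*3^(1/8)*z/2))*exp(-sqrt(2)*3^(1/8)*z/2) + (C3*sin(sqrt(2)*3^(1/8)*z/2) + C4*cos(sqrt(2)*3^(1/8)*z/2))*exp(sqrt(2)*3^(1/8)*z/2)


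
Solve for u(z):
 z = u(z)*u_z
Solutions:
 u(z) = -sqrt(C1 + z^2)
 u(z) = sqrt(C1 + z^2)


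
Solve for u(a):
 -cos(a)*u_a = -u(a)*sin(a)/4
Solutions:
 u(a) = C1/cos(a)^(1/4)


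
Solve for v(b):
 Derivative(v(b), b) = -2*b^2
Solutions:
 v(b) = C1 - 2*b^3/3


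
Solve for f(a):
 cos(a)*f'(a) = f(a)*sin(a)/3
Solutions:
 f(a) = C1/cos(a)^(1/3)


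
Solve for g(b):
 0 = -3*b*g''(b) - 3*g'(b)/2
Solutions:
 g(b) = C1 + C2*sqrt(b)


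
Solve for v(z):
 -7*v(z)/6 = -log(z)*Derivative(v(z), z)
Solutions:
 v(z) = C1*exp(7*li(z)/6)


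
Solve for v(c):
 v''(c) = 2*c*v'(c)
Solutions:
 v(c) = C1 + C2*erfi(c)


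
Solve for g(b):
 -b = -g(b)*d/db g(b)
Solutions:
 g(b) = -sqrt(C1 + b^2)
 g(b) = sqrt(C1 + b^2)


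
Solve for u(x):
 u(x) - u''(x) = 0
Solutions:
 u(x) = C1*exp(-x) + C2*exp(x)


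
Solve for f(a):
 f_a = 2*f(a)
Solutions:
 f(a) = C1*exp(2*a)


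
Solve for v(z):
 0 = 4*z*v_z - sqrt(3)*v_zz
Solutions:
 v(z) = C1 + C2*erfi(sqrt(2)*3^(3/4)*z/3)


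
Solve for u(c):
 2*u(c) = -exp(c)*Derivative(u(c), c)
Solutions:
 u(c) = C1*exp(2*exp(-c))


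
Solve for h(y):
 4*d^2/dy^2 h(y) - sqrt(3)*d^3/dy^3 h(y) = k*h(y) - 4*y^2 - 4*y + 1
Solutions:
 h(y) = C1*exp(y*(2^(2/3)*sqrt(3)*(81*k + sqrt((81*k - 128)^2 - 16384) - 128)^(1/3) - 3*2^(2/3)*I*(81*k + sqrt((81*k - 128)^2 - 16384) - 128)^(1/3) + 16*sqrt(3) - 384*2^(1/3)/((-sqrt(3) + 3*I)*(81*k + sqrt((81*k - 128)^2 - 16384) - 128)^(1/3)))/36) + C2*exp(y*(2^(2/3)*sqrt(3)*(81*k + sqrt((81*k - 128)^2 - 16384) - 128)^(1/3) + 3*2^(2/3)*I*(81*k + sqrt((81*k - 128)^2 - 16384) - 128)^(1/3) + 16*sqrt(3) + 384*2^(1/3)/((sqrt(3) + 3*I)*(81*k + sqrt((81*k - 128)^2 - 16384) - 128)^(1/3)))/36) + C3*exp(sqrt(3)*y*(-2^(2/3)*(81*k + sqrt((81*k - 128)^2 - 16384) - 128)^(1/3) + 8 - 32*2^(1/3)/(81*k + sqrt((81*k - 128)^2 - 16384) - 128)^(1/3))/18) + 4*y^2/k + 4*y/k - 1/k + 32/k^2


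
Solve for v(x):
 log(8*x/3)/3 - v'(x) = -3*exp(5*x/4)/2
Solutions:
 v(x) = C1 + x*log(x)/3 + x*(-log(3)/3 - 1/3 + log(2)) + 6*exp(5*x/4)/5


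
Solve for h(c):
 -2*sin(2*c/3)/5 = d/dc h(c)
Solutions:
 h(c) = C1 + 3*cos(2*c/3)/5


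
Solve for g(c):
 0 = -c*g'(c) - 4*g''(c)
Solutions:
 g(c) = C1 + C2*erf(sqrt(2)*c/4)


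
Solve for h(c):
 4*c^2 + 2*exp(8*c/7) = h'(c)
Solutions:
 h(c) = C1 + 4*c^3/3 + 7*exp(8*c/7)/4


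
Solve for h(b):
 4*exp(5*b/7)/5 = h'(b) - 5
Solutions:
 h(b) = C1 + 5*b + 28*exp(5*b/7)/25


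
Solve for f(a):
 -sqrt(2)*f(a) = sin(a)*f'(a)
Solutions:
 f(a) = C1*(cos(a) + 1)^(sqrt(2)/2)/(cos(a) - 1)^(sqrt(2)/2)


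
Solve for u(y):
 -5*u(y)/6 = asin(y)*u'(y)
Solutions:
 u(y) = C1*exp(-5*Integral(1/asin(y), y)/6)


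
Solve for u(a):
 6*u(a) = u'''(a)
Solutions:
 u(a) = C3*exp(6^(1/3)*a) + (C1*sin(2^(1/3)*3^(5/6)*a/2) + C2*cos(2^(1/3)*3^(5/6)*a/2))*exp(-6^(1/3)*a/2)


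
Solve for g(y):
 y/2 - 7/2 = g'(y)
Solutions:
 g(y) = C1 + y^2/4 - 7*y/2


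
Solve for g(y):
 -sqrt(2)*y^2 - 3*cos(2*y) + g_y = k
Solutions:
 g(y) = C1 + k*y + sqrt(2)*y^3/3 + 3*sin(2*y)/2


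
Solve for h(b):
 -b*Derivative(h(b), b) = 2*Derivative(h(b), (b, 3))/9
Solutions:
 h(b) = C1 + Integral(C2*airyai(-6^(2/3)*b/2) + C3*airybi(-6^(2/3)*b/2), b)


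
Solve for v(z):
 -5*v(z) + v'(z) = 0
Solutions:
 v(z) = C1*exp(5*z)


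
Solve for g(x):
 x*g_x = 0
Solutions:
 g(x) = C1


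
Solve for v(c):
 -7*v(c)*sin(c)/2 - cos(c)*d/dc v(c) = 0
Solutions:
 v(c) = C1*cos(c)^(7/2)


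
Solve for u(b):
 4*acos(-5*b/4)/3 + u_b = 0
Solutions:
 u(b) = C1 - 4*b*acos(-5*b/4)/3 - 4*sqrt(16 - 25*b^2)/15


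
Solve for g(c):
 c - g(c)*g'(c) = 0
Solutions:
 g(c) = -sqrt(C1 + c^2)
 g(c) = sqrt(C1 + c^2)


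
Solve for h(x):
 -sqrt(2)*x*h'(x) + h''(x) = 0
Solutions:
 h(x) = C1 + C2*erfi(2^(3/4)*x/2)


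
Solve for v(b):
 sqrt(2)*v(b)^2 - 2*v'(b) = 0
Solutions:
 v(b) = -2/(C1 + sqrt(2)*b)


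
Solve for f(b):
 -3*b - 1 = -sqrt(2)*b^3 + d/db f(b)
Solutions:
 f(b) = C1 + sqrt(2)*b^4/4 - 3*b^2/2 - b


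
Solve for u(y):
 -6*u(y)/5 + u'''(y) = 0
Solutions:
 u(y) = C3*exp(5^(2/3)*6^(1/3)*y/5) + (C1*sin(2^(1/3)*3^(5/6)*5^(2/3)*y/10) + C2*cos(2^(1/3)*3^(5/6)*5^(2/3)*y/10))*exp(-5^(2/3)*6^(1/3)*y/10)


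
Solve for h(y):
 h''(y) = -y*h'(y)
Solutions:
 h(y) = C1 + C2*erf(sqrt(2)*y/2)


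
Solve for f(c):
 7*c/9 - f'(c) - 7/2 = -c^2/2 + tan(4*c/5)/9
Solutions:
 f(c) = C1 + c^3/6 + 7*c^2/18 - 7*c/2 + 5*log(cos(4*c/5))/36


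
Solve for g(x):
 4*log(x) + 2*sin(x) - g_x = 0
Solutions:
 g(x) = C1 + 4*x*log(x) - 4*x - 2*cos(x)


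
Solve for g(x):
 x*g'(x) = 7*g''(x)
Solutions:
 g(x) = C1 + C2*erfi(sqrt(14)*x/14)


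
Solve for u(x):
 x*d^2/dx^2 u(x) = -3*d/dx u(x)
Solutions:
 u(x) = C1 + C2/x^2


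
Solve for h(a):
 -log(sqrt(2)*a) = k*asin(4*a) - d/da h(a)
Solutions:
 h(a) = C1 + a*log(a) - a + a*log(2)/2 + k*(a*asin(4*a) + sqrt(1 - 16*a^2)/4)


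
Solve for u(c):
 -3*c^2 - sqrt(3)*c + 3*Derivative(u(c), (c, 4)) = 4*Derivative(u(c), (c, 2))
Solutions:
 u(c) = C1 + C2*c + C3*exp(-2*sqrt(3)*c/3) + C4*exp(2*sqrt(3)*c/3) - c^4/16 - sqrt(3)*c^3/24 - 9*c^2/16


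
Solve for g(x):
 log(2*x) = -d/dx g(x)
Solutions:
 g(x) = C1 - x*log(x) - x*log(2) + x


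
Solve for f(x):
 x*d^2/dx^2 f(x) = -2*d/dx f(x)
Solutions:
 f(x) = C1 + C2/x


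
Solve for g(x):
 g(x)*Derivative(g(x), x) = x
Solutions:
 g(x) = -sqrt(C1 + x^2)
 g(x) = sqrt(C1 + x^2)


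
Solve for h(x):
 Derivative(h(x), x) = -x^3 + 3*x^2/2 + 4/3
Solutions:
 h(x) = C1 - x^4/4 + x^3/2 + 4*x/3


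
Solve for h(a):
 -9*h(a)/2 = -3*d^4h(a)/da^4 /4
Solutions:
 h(a) = C1*exp(-6^(1/4)*a) + C2*exp(6^(1/4)*a) + C3*sin(6^(1/4)*a) + C4*cos(6^(1/4)*a)


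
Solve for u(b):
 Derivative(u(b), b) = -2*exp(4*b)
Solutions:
 u(b) = C1 - exp(4*b)/2


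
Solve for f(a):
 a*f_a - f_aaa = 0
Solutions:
 f(a) = C1 + Integral(C2*airyai(a) + C3*airybi(a), a)


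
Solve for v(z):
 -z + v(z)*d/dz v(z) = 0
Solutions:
 v(z) = -sqrt(C1 + z^2)
 v(z) = sqrt(C1 + z^2)


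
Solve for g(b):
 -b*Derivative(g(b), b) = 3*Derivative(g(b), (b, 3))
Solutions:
 g(b) = C1 + Integral(C2*airyai(-3^(2/3)*b/3) + C3*airybi(-3^(2/3)*b/3), b)


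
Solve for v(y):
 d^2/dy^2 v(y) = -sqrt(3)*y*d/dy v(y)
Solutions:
 v(y) = C1 + C2*erf(sqrt(2)*3^(1/4)*y/2)


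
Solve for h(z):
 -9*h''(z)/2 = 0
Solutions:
 h(z) = C1 + C2*z


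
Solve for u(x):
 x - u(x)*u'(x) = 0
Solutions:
 u(x) = -sqrt(C1 + x^2)
 u(x) = sqrt(C1 + x^2)


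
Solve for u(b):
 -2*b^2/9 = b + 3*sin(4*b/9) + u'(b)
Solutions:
 u(b) = C1 - 2*b^3/27 - b^2/2 + 27*cos(4*b/9)/4


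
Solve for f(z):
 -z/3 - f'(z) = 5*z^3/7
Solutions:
 f(z) = C1 - 5*z^4/28 - z^2/6


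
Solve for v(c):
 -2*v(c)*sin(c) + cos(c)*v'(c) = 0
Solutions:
 v(c) = C1/cos(c)^2


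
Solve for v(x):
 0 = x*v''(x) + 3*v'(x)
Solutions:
 v(x) = C1 + C2/x^2


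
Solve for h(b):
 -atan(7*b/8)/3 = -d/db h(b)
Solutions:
 h(b) = C1 + b*atan(7*b/8)/3 - 4*log(49*b^2 + 64)/21


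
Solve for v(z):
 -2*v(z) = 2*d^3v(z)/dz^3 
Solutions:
 v(z) = C3*exp(-z) + (C1*sin(sqrt(3)*z/2) + C2*cos(sqrt(3)*z/2))*exp(z/2)


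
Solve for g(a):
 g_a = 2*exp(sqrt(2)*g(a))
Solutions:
 g(a) = sqrt(2)*(2*log(-1/(C1 + 2*a)) - log(2))/4


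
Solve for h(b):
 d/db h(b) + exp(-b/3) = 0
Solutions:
 h(b) = C1 + 3*exp(-b/3)


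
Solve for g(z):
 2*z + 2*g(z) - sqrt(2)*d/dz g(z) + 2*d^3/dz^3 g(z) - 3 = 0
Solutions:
 g(z) = C1*exp(3^(1/3)*z*(2^(5/6)*3^(1/3)/(sqrt(3)*sqrt(27 - sqrt(2)) + 9)^(1/3) + 2^(2/3)*(sqrt(3)*sqrt(27 - sqrt(2)) + 9)^(1/3))/12)*sin(3^(1/6)*z*(-3*2^(5/6)/(sqrt(3)*sqrt(27 - sqrt(2)) + 9)^(1/3) + 6^(2/3)*(sqrt(3)*sqrt(27 - sqrt(2)) + 9)^(1/3))/12) + C2*exp(3^(1/3)*z*(2^(5/6)*3^(1/3)/(sqrt(3)*sqrt(27 - sqrt(2)) + 9)^(1/3) + 2^(2/3)*(sqrt(3)*sqrt(27 - sqrt(2)) + 9)^(1/3))/12)*cos(3^(1/6)*z*(-3*2^(5/6)/(sqrt(3)*sqrt(27 - sqrt(2)) + 9)^(1/3) + 6^(2/3)*(sqrt(3)*sqrt(27 - sqrt(2)) + 9)^(1/3))/12) + C3*exp(-3^(1/3)*z*(2^(5/6)*3^(1/3)/(sqrt(3)*sqrt(27 - sqrt(2)) + 9)^(1/3) + 2^(2/3)*(sqrt(3)*sqrt(27 - sqrt(2)) + 9)^(1/3))/6) - z - sqrt(2)/2 + 3/2


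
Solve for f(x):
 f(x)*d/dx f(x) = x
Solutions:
 f(x) = -sqrt(C1 + x^2)
 f(x) = sqrt(C1 + x^2)


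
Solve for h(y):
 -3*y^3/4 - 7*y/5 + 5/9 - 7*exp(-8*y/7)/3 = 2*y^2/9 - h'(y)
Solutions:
 h(y) = C1 + 3*y^4/16 + 2*y^3/27 + 7*y^2/10 - 5*y/9 - 49*exp(-8*y/7)/24


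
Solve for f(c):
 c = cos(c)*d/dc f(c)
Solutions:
 f(c) = C1 + Integral(c/cos(c), c)


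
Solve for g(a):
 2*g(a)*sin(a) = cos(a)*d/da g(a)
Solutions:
 g(a) = C1/cos(a)^2


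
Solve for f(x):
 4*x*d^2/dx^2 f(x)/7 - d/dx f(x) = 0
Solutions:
 f(x) = C1 + C2*x^(11/4)


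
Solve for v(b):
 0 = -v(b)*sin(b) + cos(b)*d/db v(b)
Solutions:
 v(b) = C1/cos(b)


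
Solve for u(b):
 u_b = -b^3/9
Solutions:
 u(b) = C1 - b^4/36


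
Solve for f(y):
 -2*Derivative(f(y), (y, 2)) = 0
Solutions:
 f(y) = C1 + C2*y


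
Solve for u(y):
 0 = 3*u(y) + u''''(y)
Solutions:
 u(y) = (C1*sin(sqrt(2)*3^(1/4)*y/2) + C2*cos(sqrt(2)*3^(1/4)*y/2))*exp(-sqrt(2)*3^(1/4)*y/2) + (C3*sin(sqrt(2)*3^(1/4)*y/2) + C4*cos(sqrt(2)*3^(1/4)*y/2))*exp(sqrt(2)*3^(1/4)*y/2)


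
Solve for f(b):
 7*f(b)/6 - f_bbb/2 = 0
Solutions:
 f(b) = C3*exp(3^(2/3)*7^(1/3)*b/3) + (C1*sin(3^(1/6)*7^(1/3)*b/2) + C2*cos(3^(1/6)*7^(1/3)*b/2))*exp(-3^(2/3)*7^(1/3)*b/6)


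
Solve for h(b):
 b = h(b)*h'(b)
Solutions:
 h(b) = -sqrt(C1 + b^2)
 h(b) = sqrt(C1 + b^2)


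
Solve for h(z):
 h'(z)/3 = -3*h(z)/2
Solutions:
 h(z) = C1*exp(-9*z/2)


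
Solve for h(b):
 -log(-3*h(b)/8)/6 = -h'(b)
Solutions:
 -6*Integral(1/(log(-_y) - 3*log(2) + log(3)), (_y, h(b))) = C1 - b


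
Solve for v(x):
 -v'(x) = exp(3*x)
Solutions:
 v(x) = C1 - exp(3*x)/3


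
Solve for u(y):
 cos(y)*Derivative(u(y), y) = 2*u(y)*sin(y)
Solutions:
 u(y) = C1/cos(y)^2


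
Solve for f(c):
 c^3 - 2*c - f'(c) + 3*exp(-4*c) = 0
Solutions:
 f(c) = C1 + c^4/4 - c^2 - 3*exp(-4*c)/4


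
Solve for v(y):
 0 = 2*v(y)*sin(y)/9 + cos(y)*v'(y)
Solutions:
 v(y) = C1*cos(y)^(2/9)


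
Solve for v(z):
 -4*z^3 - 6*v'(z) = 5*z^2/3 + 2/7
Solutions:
 v(z) = C1 - z^4/6 - 5*z^3/54 - z/21


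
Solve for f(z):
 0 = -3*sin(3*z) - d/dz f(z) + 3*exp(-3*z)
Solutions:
 f(z) = C1 + cos(3*z) - exp(-3*z)


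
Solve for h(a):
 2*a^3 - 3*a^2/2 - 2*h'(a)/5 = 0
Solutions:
 h(a) = C1 + 5*a^4/4 - 5*a^3/4


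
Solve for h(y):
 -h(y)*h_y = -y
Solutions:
 h(y) = -sqrt(C1 + y^2)
 h(y) = sqrt(C1 + y^2)


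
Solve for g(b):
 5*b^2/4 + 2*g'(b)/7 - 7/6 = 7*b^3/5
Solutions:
 g(b) = C1 + 49*b^4/40 - 35*b^3/24 + 49*b/12


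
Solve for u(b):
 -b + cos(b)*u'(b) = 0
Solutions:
 u(b) = C1 + Integral(b/cos(b), b)


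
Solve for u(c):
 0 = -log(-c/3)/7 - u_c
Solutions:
 u(c) = C1 - c*log(-c)/7 + c*(1 + log(3))/7


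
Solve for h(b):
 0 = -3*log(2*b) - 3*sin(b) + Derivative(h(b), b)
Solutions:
 h(b) = C1 + 3*b*log(b) - 3*b + 3*b*log(2) - 3*cos(b)


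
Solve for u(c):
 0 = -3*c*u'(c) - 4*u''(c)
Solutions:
 u(c) = C1 + C2*erf(sqrt(6)*c/4)


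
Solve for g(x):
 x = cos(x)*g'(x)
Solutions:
 g(x) = C1 + Integral(x/cos(x), x)


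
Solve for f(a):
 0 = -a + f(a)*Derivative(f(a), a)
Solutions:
 f(a) = -sqrt(C1 + a^2)
 f(a) = sqrt(C1 + a^2)


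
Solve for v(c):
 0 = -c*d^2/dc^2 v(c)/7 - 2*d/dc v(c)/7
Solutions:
 v(c) = C1 + C2/c


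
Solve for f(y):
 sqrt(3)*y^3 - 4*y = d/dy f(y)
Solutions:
 f(y) = C1 + sqrt(3)*y^4/4 - 2*y^2


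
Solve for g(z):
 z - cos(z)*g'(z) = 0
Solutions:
 g(z) = C1 + Integral(z/cos(z), z)


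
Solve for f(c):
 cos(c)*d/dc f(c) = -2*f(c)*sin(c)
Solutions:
 f(c) = C1*cos(c)^2


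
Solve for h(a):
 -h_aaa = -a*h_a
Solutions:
 h(a) = C1 + Integral(C2*airyai(a) + C3*airybi(a), a)


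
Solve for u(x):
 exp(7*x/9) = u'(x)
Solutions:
 u(x) = C1 + 9*exp(7*x/9)/7


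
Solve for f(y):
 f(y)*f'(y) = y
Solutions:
 f(y) = -sqrt(C1 + y^2)
 f(y) = sqrt(C1 + y^2)


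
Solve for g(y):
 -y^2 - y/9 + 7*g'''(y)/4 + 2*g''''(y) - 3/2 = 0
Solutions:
 g(y) = C1 + C2*y + C3*y^2 + C4*exp(-7*y/8) + y^5/105 - 137*y^4/2646 + 3515*y^3/9261


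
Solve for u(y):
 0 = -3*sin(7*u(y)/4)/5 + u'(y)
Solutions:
 -3*y/5 + 2*log(cos(7*u(y)/4) - 1)/7 - 2*log(cos(7*u(y)/4) + 1)/7 = C1


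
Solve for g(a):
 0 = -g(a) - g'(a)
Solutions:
 g(a) = C1*exp(-a)


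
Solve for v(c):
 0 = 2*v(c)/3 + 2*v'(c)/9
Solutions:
 v(c) = C1*exp(-3*c)


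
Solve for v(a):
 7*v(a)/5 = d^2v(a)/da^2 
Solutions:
 v(a) = C1*exp(-sqrt(35)*a/5) + C2*exp(sqrt(35)*a/5)


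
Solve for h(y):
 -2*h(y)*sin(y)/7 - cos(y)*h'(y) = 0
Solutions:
 h(y) = C1*cos(y)^(2/7)


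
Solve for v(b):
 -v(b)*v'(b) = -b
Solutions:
 v(b) = -sqrt(C1 + b^2)
 v(b) = sqrt(C1 + b^2)


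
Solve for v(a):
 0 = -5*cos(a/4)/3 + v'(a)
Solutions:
 v(a) = C1 + 20*sin(a/4)/3


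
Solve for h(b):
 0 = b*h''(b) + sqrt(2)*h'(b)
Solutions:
 h(b) = C1 + C2*b^(1 - sqrt(2))


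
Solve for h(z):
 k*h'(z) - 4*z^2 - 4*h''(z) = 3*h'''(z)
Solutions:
 h(z) = C1 + C2*exp(z*(sqrt(3*k + 4) - 2)/3) + C3*exp(-z*(sqrt(3*k + 4) + 2)/3) + 4*z^3/(3*k) + 16*z^2/k^2 + 24*z/k^2 + 128*z/k^3


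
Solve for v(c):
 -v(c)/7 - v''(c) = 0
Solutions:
 v(c) = C1*sin(sqrt(7)*c/7) + C2*cos(sqrt(7)*c/7)


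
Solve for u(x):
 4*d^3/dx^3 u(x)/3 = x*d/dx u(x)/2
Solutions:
 u(x) = C1 + Integral(C2*airyai(3^(1/3)*x/2) + C3*airybi(3^(1/3)*x/2), x)


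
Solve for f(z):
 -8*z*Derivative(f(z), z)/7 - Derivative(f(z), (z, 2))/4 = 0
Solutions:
 f(z) = C1 + C2*erf(4*sqrt(7)*z/7)


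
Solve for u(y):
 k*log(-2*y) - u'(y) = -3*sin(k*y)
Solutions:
 u(y) = C1 + k*y*(log(-y) - 1) + k*y*log(2) + 3*Piecewise((-cos(k*y)/k, Ne(k, 0)), (0, True))


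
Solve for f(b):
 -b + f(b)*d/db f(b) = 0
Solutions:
 f(b) = -sqrt(C1 + b^2)
 f(b) = sqrt(C1 + b^2)


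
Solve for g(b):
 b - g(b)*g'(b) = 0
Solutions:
 g(b) = -sqrt(C1 + b^2)
 g(b) = sqrt(C1 + b^2)


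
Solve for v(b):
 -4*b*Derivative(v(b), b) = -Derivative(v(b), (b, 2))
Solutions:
 v(b) = C1 + C2*erfi(sqrt(2)*b)


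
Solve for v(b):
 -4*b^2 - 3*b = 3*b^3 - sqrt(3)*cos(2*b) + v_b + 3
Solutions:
 v(b) = C1 - 3*b^4/4 - 4*b^3/3 - 3*b^2/2 - 3*b + sqrt(3)*sin(2*b)/2


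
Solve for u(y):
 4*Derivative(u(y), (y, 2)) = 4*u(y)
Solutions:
 u(y) = C1*exp(-y) + C2*exp(y)


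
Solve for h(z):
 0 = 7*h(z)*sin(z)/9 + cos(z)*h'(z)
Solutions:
 h(z) = C1*cos(z)^(7/9)


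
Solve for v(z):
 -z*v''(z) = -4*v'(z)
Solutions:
 v(z) = C1 + C2*z^5


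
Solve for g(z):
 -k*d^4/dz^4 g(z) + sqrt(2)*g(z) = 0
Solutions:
 g(z) = C1*exp(-2^(1/8)*z*(1/k)^(1/4)) + C2*exp(2^(1/8)*z*(1/k)^(1/4)) + C3*exp(-2^(1/8)*I*z*(1/k)^(1/4)) + C4*exp(2^(1/8)*I*z*(1/k)^(1/4))


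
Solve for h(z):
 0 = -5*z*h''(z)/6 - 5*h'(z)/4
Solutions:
 h(z) = C1 + C2/sqrt(z)


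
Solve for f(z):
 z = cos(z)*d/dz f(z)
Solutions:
 f(z) = C1 + Integral(z/cos(z), z)


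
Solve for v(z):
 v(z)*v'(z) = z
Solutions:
 v(z) = -sqrt(C1 + z^2)
 v(z) = sqrt(C1 + z^2)


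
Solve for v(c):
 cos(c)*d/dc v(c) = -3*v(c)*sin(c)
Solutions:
 v(c) = C1*cos(c)^3


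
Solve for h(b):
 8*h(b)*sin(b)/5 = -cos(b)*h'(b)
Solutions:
 h(b) = C1*cos(b)^(8/5)


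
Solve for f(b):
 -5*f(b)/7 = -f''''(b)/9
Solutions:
 f(b) = C1*exp(-sqrt(3)*5^(1/4)*7^(3/4)*b/7) + C2*exp(sqrt(3)*5^(1/4)*7^(3/4)*b/7) + C3*sin(sqrt(3)*5^(1/4)*7^(3/4)*b/7) + C4*cos(sqrt(3)*5^(1/4)*7^(3/4)*b/7)


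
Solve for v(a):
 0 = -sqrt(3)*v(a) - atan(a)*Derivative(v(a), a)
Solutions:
 v(a) = C1*exp(-sqrt(3)*Integral(1/atan(a), a))


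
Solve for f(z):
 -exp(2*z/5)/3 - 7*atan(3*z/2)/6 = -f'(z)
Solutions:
 f(z) = C1 + 7*z*atan(3*z/2)/6 + 5*exp(2*z/5)/6 - 7*log(9*z^2 + 4)/18


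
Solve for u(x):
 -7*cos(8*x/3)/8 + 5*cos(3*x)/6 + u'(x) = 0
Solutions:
 u(x) = C1 + 21*sin(8*x/3)/64 - 5*sin(3*x)/18


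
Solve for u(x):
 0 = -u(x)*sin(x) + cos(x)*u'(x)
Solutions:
 u(x) = C1/cos(x)


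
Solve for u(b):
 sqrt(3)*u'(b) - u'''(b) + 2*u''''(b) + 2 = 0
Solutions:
 u(b) = C1 + C2*exp(b*((-1 + sqrt(-1 + (-1 + 54*sqrt(3))^2) + 54*sqrt(3))^(-1/3) + 2 + (-1 + sqrt(-1 + (-1 + 54*sqrt(3))^2) + 54*sqrt(3))^(1/3))/12)*sin(sqrt(3)*b*(-(-1 + sqrt(-1 + (-1 + 54*sqrt(3))^2) + 54*sqrt(3))^(1/3) + (-1 + sqrt(-1 + (-1 + 54*sqrt(3))^2) + 54*sqrt(3))^(-1/3))/12) + C3*exp(b*((-1 + sqrt(-1 + (-1 + 54*sqrt(3))^2) + 54*sqrt(3))^(-1/3) + 2 + (-1 + sqrt(-1 + (-1 + 54*sqrt(3))^2) + 54*sqrt(3))^(1/3))/12)*cos(sqrt(3)*b*(-(-1 + sqrt(-1 + (-1 + 54*sqrt(3))^2) + 54*sqrt(3))^(1/3) + (-1 + sqrt(-1 + (-1 + 54*sqrt(3))^2) + 54*sqrt(3))^(-1/3))/12) + C4*exp(b*(-(-1 + sqrt(-1 + (-1 + 54*sqrt(3))^2) + 54*sqrt(3))^(1/3) - 1/(-1 + sqrt(-1 + (-1 + 54*sqrt(3))^2) + 54*sqrt(3))^(1/3) + 1)/6) - 2*sqrt(3)*b/3


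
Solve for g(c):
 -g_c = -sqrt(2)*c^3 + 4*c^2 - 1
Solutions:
 g(c) = C1 + sqrt(2)*c^4/4 - 4*c^3/3 + c


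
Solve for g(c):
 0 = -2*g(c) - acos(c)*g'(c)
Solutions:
 g(c) = C1*exp(-2*Integral(1/acos(c), c))


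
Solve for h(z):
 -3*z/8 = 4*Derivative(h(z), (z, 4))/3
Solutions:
 h(z) = C1 + C2*z + C3*z^2 + C4*z^3 - 3*z^5/1280


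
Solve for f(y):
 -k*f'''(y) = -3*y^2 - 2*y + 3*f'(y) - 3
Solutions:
 f(y) = C1 + C2*exp(-sqrt(3)*y*sqrt(-1/k)) + C3*exp(sqrt(3)*y*sqrt(-1/k)) - 2*k*y/3 + y^3/3 + y^2/3 + y


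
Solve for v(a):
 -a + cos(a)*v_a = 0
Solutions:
 v(a) = C1 + Integral(a/cos(a), a)


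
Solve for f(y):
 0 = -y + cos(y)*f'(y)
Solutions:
 f(y) = C1 + Integral(y/cos(y), y)


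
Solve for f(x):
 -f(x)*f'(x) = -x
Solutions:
 f(x) = -sqrt(C1 + x^2)
 f(x) = sqrt(C1 + x^2)


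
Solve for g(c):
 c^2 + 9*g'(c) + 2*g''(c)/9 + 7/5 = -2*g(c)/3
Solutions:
 g(c) = C1*exp(c*(-81 + sqrt(6513))/4) + C2*exp(-c*(sqrt(6513) + 81)/4) - 3*c^2/2 + 81*c/2 - 10957/20


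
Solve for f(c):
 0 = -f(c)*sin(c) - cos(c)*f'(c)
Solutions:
 f(c) = C1*cos(c)


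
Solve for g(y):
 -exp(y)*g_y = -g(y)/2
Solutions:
 g(y) = C1*exp(-exp(-y)/2)


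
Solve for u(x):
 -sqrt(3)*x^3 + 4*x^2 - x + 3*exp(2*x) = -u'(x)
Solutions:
 u(x) = C1 + sqrt(3)*x^4/4 - 4*x^3/3 + x^2/2 - 3*exp(2*x)/2


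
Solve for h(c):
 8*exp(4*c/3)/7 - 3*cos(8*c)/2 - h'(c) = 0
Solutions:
 h(c) = C1 + 6*exp(4*c/3)/7 - 3*sin(8*c)/16


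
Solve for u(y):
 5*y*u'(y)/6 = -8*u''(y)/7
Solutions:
 u(y) = C1 + C2*erf(sqrt(210)*y/24)


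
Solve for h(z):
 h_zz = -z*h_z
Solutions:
 h(z) = C1 + C2*erf(sqrt(2)*z/2)


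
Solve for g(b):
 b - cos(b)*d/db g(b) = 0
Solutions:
 g(b) = C1 + Integral(b/cos(b), b)


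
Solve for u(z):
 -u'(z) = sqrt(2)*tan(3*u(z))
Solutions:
 u(z) = -asin(C1*exp(-3*sqrt(2)*z))/3 + pi/3
 u(z) = asin(C1*exp(-3*sqrt(2)*z))/3


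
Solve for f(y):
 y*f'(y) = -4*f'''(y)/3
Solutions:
 f(y) = C1 + Integral(C2*airyai(-6^(1/3)*y/2) + C3*airybi(-6^(1/3)*y/2), y)


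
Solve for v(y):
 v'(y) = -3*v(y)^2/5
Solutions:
 v(y) = 5/(C1 + 3*y)


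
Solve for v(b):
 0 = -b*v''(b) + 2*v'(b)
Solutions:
 v(b) = C1 + C2*b^3


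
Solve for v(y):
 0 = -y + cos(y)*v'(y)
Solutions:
 v(y) = C1 + Integral(y/cos(y), y)


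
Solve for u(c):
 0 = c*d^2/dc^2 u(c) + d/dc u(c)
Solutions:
 u(c) = C1 + C2*log(c)


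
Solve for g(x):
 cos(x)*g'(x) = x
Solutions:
 g(x) = C1 + Integral(x/cos(x), x)


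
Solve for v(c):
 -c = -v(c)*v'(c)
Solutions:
 v(c) = -sqrt(C1 + c^2)
 v(c) = sqrt(C1 + c^2)


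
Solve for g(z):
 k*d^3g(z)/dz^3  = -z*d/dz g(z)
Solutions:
 g(z) = C1 + Integral(C2*airyai(z*(-1/k)^(1/3)) + C3*airybi(z*(-1/k)^(1/3)), z)


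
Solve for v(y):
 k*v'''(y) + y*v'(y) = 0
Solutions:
 v(y) = C1 + Integral(C2*airyai(y*(-1/k)^(1/3)) + C3*airybi(y*(-1/k)^(1/3)), y)


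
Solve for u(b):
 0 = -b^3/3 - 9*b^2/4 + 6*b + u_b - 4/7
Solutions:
 u(b) = C1 + b^4/12 + 3*b^3/4 - 3*b^2 + 4*b/7


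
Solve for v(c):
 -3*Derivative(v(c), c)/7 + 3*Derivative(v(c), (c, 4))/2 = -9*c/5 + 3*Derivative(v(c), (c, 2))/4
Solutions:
 v(c) = C1 + C2*exp(-c*(7*252^(1/3)/(sqrt(1002) + 36)^(1/3) + 294^(1/3)*(sqrt(1002) + 36)^(1/3))/84)*sin(3^(1/6)*c*(-3^(2/3)*98^(1/3)*(sqrt(1002) + 36)^(1/3) + 21*28^(1/3)/(sqrt(1002) + 36)^(1/3))/84) + C3*exp(-c*(7*252^(1/3)/(sqrt(1002) + 36)^(1/3) + 294^(1/3)*(sqrt(1002) + 36)^(1/3))/84)*cos(3^(1/6)*c*(-3^(2/3)*98^(1/3)*(sqrt(1002) + 36)^(1/3) + 21*28^(1/3)/(sqrt(1002) + 36)^(1/3))/84) + C4*exp(c*(7*252^(1/3)/(sqrt(1002) + 36)^(1/3) + 294^(1/3)*(sqrt(1002) + 36)^(1/3))/42) + 21*c^2/10 - 147*c/20


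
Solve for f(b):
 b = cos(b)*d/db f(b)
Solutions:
 f(b) = C1 + Integral(b/cos(b), b)


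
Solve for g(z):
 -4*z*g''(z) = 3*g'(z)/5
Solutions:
 g(z) = C1 + C2*z^(17/20)


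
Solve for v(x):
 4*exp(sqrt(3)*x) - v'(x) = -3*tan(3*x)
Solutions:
 v(x) = C1 + 4*sqrt(3)*exp(sqrt(3)*x)/3 - log(cos(3*x))


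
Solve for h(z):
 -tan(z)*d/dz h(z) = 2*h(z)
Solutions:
 h(z) = C1/sin(z)^2


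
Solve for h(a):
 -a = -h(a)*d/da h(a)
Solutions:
 h(a) = -sqrt(C1 + a^2)
 h(a) = sqrt(C1 + a^2)


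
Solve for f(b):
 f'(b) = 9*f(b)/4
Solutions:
 f(b) = C1*exp(9*b/4)


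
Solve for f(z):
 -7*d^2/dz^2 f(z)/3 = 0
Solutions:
 f(z) = C1 + C2*z


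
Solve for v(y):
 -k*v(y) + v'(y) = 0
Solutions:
 v(y) = C1*exp(k*y)


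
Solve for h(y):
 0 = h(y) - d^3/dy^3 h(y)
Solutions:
 h(y) = C3*exp(y) + (C1*sin(sqrt(3)*y/2) + C2*cos(sqrt(3)*y/2))*exp(-y/2)


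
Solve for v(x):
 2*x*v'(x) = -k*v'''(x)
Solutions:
 v(x) = C1 + Integral(C2*airyai(2^(1/3)*x*(-1/k)^(1/3)) + C3*airybi(2^(1/3)*x*(-1/k)^(1/3)), x)


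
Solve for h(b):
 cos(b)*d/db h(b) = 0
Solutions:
 h(b) = C1


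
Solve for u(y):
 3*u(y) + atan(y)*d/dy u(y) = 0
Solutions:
 u(y) = C1*exp(-3*Integral(1/atan(y), y))


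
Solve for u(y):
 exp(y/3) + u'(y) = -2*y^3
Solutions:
 u(y) = C1 - y^4/2 - 3*exp(y/3)


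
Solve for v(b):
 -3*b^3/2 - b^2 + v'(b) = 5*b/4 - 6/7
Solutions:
 v(b) = C1 + 3*b^4/8 + b^3/3 + 5*b^2/8 - 6*b/7


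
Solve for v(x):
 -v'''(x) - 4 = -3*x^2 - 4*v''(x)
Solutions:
 v(x) = C1 + C2*x + C3*exp(4*x) - x^4/16 - x^3/16 + 29*x^2/64


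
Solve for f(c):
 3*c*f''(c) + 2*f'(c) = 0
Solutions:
 f(c) = C1 + C2*c^(1/3)


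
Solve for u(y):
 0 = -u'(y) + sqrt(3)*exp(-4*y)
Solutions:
 u(y) = C1 - sqrt(3)*exp(-4*y)/4


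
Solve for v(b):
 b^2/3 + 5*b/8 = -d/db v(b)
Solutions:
 v(b) = C1 - b^3/9 - 5*b^2/16


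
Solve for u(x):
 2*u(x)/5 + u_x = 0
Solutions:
 u(x) = C1*exp(-2*x/5)


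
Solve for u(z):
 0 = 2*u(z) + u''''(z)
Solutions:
 u(z) = (C1*sin(2^(3/4)*z/2) + C2*cos(2^(3/4)*z/2))*exp(-2^(3/4)*z/2) + (C3*sin(2^(3/4)*z/2) + C4*cos(2^(3/4)*z/2))*exp(2^(3/4)*z/2)


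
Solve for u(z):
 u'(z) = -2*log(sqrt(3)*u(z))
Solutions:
 Integral(1/(2*log(_y) + log(3)), (_y, u(z))) = C1 - z


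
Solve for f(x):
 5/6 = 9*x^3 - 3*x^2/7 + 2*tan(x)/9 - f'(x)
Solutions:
 f(x) = C1 + 9*x^4/4 - x^3/7 - 5*x/6 - 2*log(cos(x))/9


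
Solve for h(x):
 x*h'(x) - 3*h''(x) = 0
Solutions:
 h(x) = C1 + C2*erfi(sqrt(6)*x/6)


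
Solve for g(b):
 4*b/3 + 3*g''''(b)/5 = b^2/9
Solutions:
 g(b) = C1 + C2*b + C3*b^2 + C4*b^3 + b^6/1944 - b^5/54


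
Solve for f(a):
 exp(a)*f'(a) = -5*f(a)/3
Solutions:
 f(a) = C1*exp(5*exp(-a)/3)


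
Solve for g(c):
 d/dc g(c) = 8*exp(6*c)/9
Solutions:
 g(c) = C1 + 4*exp(6*c)/27


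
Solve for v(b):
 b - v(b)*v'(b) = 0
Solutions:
 v(b) = -sqrt(C1 + b^2)
 v(b) = sqrt(C1 + b^2)


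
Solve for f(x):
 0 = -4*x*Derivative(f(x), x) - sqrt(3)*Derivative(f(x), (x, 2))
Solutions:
 f(x) = C1 + C2*erf(sqrt(2)*3^(3/4)*x/3)


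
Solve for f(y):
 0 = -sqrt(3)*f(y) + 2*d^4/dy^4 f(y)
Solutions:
 f(y) = C1*exp(-2^(3/4)*3^(1/8)*y/2) + C2*exp(2^(3/4)*3^(1/8)*y/2) + C3*sin(2^(3/4)*3^(1/8)*y/2) + C4*cos(2^(3/4)*3^(1/8)*y/2)


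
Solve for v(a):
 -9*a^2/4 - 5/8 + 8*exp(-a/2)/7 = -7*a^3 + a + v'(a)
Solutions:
 v(a) = C1 + 7*a^4/4 - 3*a^3/4 - a^2/2 - 5*a/8 - 16*exp(-a/2)/7


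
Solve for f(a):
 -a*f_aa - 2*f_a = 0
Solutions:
 f(a) = C1 + C2/a


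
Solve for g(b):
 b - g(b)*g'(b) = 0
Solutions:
 g(b) = -sqrt(C1 + b^2)
 g(b) = sqrt(C1 + b^2)


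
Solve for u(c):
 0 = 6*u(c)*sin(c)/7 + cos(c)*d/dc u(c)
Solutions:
 u(c) = C1*cos(c)^(6/7)


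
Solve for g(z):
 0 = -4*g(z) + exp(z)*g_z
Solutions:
 g(z) = C1*exp(-4*exp(-z))


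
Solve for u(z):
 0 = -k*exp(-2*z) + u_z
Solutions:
 u(z) = C1 - k*exp(-2*z)/2


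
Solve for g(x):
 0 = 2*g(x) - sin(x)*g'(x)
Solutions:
 g(x) = C1*(cos(x) - 1)/(cos(x) + 1)


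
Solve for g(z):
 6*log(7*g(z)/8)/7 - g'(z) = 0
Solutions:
 7*Integral(1/(-log(_y) - log(7) + 3*log(2)), (_y, g(z)))/6 = C1 - z


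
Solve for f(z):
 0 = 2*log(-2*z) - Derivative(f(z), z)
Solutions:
 f(z) = C1 + 2*z*log(-z) + 2*z*(-1 + log(2))


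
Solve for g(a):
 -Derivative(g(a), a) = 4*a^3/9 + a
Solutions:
 g(a) = C1 - a^4/9 - a^2/2


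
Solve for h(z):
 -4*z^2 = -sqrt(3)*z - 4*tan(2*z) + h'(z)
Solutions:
 h(z) = C1 - 4*z^3/3 + sqrt(3)*z^2/2 - 2*log(cos(2*z))


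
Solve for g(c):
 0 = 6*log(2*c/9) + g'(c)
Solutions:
 g(c) = C1 - 6*c*log(c) + 6*c + c*log(531441/64)


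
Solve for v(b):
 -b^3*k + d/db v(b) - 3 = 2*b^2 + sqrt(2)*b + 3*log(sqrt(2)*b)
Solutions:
 v(b) = C1 + b^4*k/4 + 2*b^3/3 + sqrt(2)*b^2/2 + 3*b*log(b) + 3*b*log(2)/2


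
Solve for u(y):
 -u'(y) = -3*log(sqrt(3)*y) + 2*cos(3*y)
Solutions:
 u(y) = C1 + 3*y*log(y) - 3*y + 3*y*log(3)/2 - 2*sin(3*y)/3


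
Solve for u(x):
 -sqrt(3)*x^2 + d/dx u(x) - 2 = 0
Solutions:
 u(x) = C1 + sqrt(3)*x^3/3 + 2*x


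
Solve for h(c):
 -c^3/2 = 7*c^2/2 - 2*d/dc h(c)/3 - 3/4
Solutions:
 h(c) = C1 + 3*c^4/16 + 7*c^3/4 - 9*c/8


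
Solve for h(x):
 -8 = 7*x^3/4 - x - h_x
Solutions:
 h(x) = C1 + 7*x^4/16 - x^2/2 + 8*x


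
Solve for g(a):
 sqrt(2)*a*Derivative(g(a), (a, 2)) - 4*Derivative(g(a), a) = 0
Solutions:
 g(a) = C1 + C2*a^(1 + 2*sqrt(2))


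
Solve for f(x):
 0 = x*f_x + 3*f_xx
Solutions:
 f(x) = C1 + C2*erf(sqrt(6)*x/6)


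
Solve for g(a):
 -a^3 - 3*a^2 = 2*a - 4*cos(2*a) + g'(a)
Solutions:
 g(a) = C1 - a^4/4 - a^3 - a^2 + 2*sin(2*a)


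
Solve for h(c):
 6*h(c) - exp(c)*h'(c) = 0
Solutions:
 h(c) = C1*exp(-6*exp(-c))


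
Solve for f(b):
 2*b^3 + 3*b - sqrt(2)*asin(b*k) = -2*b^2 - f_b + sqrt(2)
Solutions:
 f(b) = C1 - b^4/2 - 2*b^3/3 - 3*b^2/2 + sqrt(2)*b + sqrt(2)*Piecewise((b*asin(b*k) + sqrt(-b^2*k^2 + 1)/k, Ne(k, 0)), (0, True))


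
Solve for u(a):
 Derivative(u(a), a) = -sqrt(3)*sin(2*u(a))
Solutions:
 u(a) = pi - acos((-C1 - exp(4*sqrt(3)*a))/(C1 - exp(4*sqrt(3)*a)))/2
 u(a) = acos((-C1 - exp(4*sqrt(3)*a))/(C1 - exp(4*sqrt(3)*a)))/2


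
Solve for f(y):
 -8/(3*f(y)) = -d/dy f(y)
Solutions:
 f(y) = -sqrt(C1 + 48*y)/3
 f(y) = sqrt(C1 + 48*y)/3


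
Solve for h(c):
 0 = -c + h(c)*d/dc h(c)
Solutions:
 h(c) = -sqrt(C1 + c^2)
 h(c) = sqrt(C1 + c^2)


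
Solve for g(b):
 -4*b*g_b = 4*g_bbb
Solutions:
 g(b) = C1 + Integral(C2*airyai(-b) + C3*airybi(-b), b)


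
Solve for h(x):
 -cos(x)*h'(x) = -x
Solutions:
 h(x) = C1 + Integral(x/cos(x), x)


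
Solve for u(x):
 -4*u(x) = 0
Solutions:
 u(x) = 0


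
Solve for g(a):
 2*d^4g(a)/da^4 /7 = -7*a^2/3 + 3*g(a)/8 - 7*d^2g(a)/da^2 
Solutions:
 g(a) = C1*exp(-a*sqrt(-49 + sqrt(2422))/2) + C2*exp(a*sqrt(-49 + sqrt(2422))/2) + C3*sin(a*sqrt(49 + sqrt(2422))/2) + C4*cos(a*sqrt(49 + sqrt(2422))/2) + 56*a^2/9 + 6272/27


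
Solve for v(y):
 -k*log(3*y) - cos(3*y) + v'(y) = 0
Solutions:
 v(y) = C1 + k*y*(log(y) - 1) + k*y*log(3) + sin(3*y)/3


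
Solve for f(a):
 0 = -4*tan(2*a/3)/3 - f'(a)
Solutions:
 f(a) = C1 + 2*log(cos(2*a/3))


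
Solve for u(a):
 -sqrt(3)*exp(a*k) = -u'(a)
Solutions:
 u(a) = C1 + sqrt(3)*exp(a*k)/k


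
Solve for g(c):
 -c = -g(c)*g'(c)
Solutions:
 g(c) = -sqrt(C1 + c^2)
 g(c) = sqrt(C1 + c^2)


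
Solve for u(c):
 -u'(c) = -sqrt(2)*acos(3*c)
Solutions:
 u(c) = C1 + sqrt(2)*(c*acos(3*c) - sqrt(1 - 9*c^2)/3)


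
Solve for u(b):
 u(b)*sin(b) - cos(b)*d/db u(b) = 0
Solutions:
 u(b) = C1/cos(b)


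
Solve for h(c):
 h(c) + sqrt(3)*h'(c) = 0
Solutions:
 h(c) = C1*exp(-sqrt(3)*c/3)


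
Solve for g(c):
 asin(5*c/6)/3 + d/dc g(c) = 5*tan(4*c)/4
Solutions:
 g(c) = C1 - c*asin(5*c/6)/3 - sqrt(36 - 25*c^2)/15 - 5*log(cos(4*c))/16


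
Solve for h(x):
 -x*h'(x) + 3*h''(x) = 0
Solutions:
 h(x) = C1 + C2*erfi(sqrt(6)*x/6)


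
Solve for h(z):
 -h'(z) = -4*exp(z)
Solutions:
 h(z) = C1 + 4*exp(z)


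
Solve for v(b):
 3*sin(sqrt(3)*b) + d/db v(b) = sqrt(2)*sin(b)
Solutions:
 v(b) = C1 - sqrt(2)*cos(b) + sqrt(3)*cos(sqrt(3)*b)


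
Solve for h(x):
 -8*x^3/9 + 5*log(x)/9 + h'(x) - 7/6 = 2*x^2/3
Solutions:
 h(x) = C1 + 2*x^4/9 + 2*x^3/9 - 5*x*log(x)/9 + 31*x/18


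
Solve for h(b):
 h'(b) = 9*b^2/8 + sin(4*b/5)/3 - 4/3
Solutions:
 h(b) = C1 + 3*b^3/8 - 4*b/3 - 5*cos(4*b/5)/12


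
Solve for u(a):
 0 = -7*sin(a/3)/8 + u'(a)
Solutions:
 u(a) = C1 - 21*cos(a/3)/8


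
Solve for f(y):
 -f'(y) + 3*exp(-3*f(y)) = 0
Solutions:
 f(y) = log(C1 + 9*y)/3
 f(y) = log((-3^(1/3) - 3^(5/6)*I)*(C1 + 3*y)^(1/3)/2)
 f(y) = log((-3^(1/3) + 3^(5/6)*I)*(C1 + 3*y)^(1/3)/2)


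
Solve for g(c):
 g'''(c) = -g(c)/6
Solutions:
 g(c) = C3*exp(-6^(2/3)*c/6) + (C1*sin(2^(2/3)*3^(1/6)*c/4) + C2*cos(2^(2/3)*3^(1/6)*c/4))*exp(6^(2/3)*c/12)


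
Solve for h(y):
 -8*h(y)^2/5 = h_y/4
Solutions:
 h(y) = 5/(C1 + 32*y)


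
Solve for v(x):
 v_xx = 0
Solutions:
 v(x) = C1 + C2*x


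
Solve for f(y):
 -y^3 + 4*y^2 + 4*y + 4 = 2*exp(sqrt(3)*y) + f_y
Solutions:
 f(y) = C1 - y^4/4 + 4*y^3/3 + 2*y^2 + 4*y - 2*sqrt(3)*exp(sqrt(3)*y)/3


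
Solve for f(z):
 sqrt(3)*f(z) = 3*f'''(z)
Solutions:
 f(z) = C3*exp(3^(5/6)*z/3) + (C1*sin(3^(1/3)*z/2) + C2*cos(3^(1/3)*z/2))*exp(-3^(5/6)*z/6)


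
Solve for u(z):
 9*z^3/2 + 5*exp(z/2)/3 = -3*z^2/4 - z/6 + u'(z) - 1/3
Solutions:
 u(z) = C1 + 9*z^4/8 + z^3/4 + z^2/12 + z/3 + 10*exp(z/2)/3


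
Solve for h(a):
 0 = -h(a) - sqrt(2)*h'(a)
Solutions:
 h(a) = C1*exp(-sqrt(2)*a/2)


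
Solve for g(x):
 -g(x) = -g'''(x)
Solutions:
 g(x) = C3*exp(x) + (C1*sin(sqrt(3)*x/2) + C2*cos(sqrt(3)*x/2))*exp(-x/2)


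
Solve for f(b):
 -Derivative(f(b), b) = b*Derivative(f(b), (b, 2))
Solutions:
 f(b) = C1 + C2*log(b)


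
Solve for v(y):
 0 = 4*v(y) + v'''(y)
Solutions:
 v(y) = C3*exp(-2^(2/3)*y) + (C1*sin(2^(2/3)*sqrt(3)*y/2) + C2*cos(2^(2/3)*sqrt(3)*y/2))*exp(2^(2/3)*y/2)


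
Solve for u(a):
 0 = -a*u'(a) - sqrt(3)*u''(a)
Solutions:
 u(a) = C1 + C2*erf(sqrt(2)*3^(3/4)*a/6)


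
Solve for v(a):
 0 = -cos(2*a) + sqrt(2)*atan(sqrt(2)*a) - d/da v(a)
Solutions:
 v(a) = C1 + sqrt(2)*(a*atan(sqrt(2)*a) - sqrt(2)*log(2*a^2 + 1)/4) - sin(2*a)/2


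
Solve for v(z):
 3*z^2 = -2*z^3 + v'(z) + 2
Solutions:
 v(z) = C1 + z^4/2 + z^3 - 2*z


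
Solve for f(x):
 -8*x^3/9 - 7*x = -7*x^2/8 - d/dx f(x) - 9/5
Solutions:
 f(x) = C1 + 2*x^4/9 - 7*x^3/24 + 7*x^2/2 - 9*x/5


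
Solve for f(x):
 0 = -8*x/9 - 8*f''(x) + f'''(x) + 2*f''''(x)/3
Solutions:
 f(x) = C1 + C2*x + C3*exp(x*(-3 + sqrt(201))/4) + C4*exp(-x*(3 + sqrt(201))/4) - x^3/54 - x^2/144


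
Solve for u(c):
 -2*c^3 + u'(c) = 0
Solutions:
 u(c) = C1 + c^4/2


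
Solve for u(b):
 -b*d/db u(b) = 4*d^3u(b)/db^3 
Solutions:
 u(b) = C1 + Integral(C2*airyai(-2^(1/3)*b/2) + C3*airybi(-2^(1/3)*b/2), b)


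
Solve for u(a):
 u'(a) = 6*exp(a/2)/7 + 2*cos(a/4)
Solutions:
 u(a) = C1 + 12*exp(a/2)/7 + 8*sin(a/4)


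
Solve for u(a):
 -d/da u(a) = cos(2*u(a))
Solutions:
 u(a) = -asin((C1 + exp(4*a))/(C1 - exp(4*a)))/2 + pi/2
 u(a) = asin((C1 + exp(4*a))/(C1 - exp(4*a)))/2


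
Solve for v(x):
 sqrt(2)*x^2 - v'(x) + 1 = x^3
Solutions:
 v(x) = C1 - x^4/4 + sqrt(2)*x^3/3 + x
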